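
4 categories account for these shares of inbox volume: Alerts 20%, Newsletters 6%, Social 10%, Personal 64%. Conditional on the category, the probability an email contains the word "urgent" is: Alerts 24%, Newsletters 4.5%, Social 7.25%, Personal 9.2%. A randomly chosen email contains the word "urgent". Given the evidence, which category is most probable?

Prior × likelihood for each hypothesis:
  Alerts: 0.2 × 0.24 = 0.048
  Newsletters: 0.06 × 0.045 = 0.0027
  Social: 0.1 × 0.0725 = 0.00725
  Personal: 0.64 × 0.092 = 0.05888
Normalizing constant = 0.11683.
Largest term belongs to Personal, so Personal is most probable.

Personal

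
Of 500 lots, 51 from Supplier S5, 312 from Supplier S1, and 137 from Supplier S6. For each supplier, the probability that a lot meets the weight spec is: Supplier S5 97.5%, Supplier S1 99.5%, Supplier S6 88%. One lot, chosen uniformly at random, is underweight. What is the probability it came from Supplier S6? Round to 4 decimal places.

Taking complements, P(underweight | each) = Supplier S5 0.025, Supplier S1 0.005, Supplier S6 0.12.
Prior × likelihood for each hypothesis:
  Supplier S5: 0.102 × 0.025 = 0.00255
  Supplier S1: 0.624 × 0.005 = 0.00312
  Supplier S6: 0.274 × 0.12 = 0.03288
Total = 0.03855.
P(Supplier S6 | evidence) = 0.03288 / 0.03855 ≈ 0.8529.

0.8529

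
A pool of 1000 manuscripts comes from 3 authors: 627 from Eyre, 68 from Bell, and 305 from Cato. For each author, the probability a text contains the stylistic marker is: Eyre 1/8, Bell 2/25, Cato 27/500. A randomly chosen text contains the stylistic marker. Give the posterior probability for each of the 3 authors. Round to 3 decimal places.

Unnormalized posteriors (prior × likelihood):
  Eyre: 0.627 × 0.125 = 0.078375
  Bell: 0.068 × 0.08 = 0.00544
  Cato: 0.305 × 0.054 = 0.01647
Sum = 0.100285.
P(Eyre | marker) = 0.078375/0.100285 ≈ 0.782
P(Bell | marker) = 0.00544/0.100285 ≈ 0.054
P(Cato | marker) = 0.01647/0.100285 ≈ 0.164
(Check: 0.782+0.054+0.164 = 1.000.)

Eyre 0.782, Bell 0.054, Cato 0.164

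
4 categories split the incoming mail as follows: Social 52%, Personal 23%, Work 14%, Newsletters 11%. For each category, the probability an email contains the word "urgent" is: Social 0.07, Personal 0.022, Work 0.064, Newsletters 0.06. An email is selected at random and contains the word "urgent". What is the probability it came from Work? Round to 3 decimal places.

0.157

Compute prior × likelihood for every hypothesis:
  Social: 0.52 × 0.07 = 0.0364
  Personal: 0.23 × 0.022 = 0.00506
  Work: 0.14 × 0.064 = 0.00896
  Newsletters: 0.11 × 0.06 = 0.0066
Total = 0.05702.
P(Work | evidence) = 0.00896 / 0.05702 ≈ 0.157.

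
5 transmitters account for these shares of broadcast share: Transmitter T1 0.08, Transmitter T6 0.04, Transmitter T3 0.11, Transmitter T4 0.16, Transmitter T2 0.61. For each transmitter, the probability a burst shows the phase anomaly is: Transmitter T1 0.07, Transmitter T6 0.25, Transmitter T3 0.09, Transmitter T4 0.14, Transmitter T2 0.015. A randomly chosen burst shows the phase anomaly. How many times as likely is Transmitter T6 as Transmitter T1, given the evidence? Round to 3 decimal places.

1.786

Prior × likelihood for each hypothesis:
  Transmitter T1: 0.08 × 0.07 = 0.0056
  Transmitter T6: 0.04 × 0.25 = 0.01
  Transmitter T3: 0.11 × 0.09 = 0.0099
  Transmitter T4: 0.16 × 0.14 = 0.0224
  Transmitter T2: 0.61 × 0.015 = 0.00915
Sum = 0.05705.
The ratio is 0.01 / 0.0056 (the normalizer cancels) = 1.786.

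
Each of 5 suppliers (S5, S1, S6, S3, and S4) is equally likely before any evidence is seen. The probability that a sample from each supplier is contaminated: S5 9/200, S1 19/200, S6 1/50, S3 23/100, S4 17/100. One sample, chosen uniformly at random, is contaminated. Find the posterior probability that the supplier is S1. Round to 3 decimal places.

0.170

With a uniform prior (1/5 each), posterior ∝ likelihood:
  S5: 0.045
  S1: 0.095
  S6: 0.02
  S3: 0.23
  S4: 0.17
Normalizing constant = 0.56.
P(S1 | evidence) = 0.095 / 0.56 ≈ 0.170.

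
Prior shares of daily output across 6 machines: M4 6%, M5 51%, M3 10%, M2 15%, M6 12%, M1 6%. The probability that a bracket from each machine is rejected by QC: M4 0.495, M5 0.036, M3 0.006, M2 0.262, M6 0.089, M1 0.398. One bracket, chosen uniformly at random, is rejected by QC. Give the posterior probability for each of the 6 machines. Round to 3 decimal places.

Prior × likelihood for each hypothesis:
  M4: 0.06 × 0.495 = 0.0297
  M5: 0.51 × 0.036 = 0.01836
  M3: 0.1 × 0.006 = 0.0006
  M2: 0.15 × 0.262 = 0.0393
  M6: 0.12 × 0.089 = 0.01068
  M1: 0.06 × 0.398 = 0.02388
Total = 0.12252.
P(M4 | rejected) = 0.0297/0.12252 ≈ 0.242
P(M5 | rejected) = 0.01836/0.12252 ≈ 0.150
P(M3 | rejected) = 0.0006/0.12252 ≈ 0.005
P(M2 | rejected) = 0.0393/0.12252 ≈ 0.321
P(M6 | rejected) = 0.01068/0.12252 ≈ 0.087
P(M1 | rejected) = 0.02388/0.12252 ≈ 0.195
(Check: 0.242+0.150+0.005+0.321+0.087+0.195 = 1.000.)

M4 0.242, M5 0.150, M3 0.005, M2 0.321, M6 0.087, M1 0.195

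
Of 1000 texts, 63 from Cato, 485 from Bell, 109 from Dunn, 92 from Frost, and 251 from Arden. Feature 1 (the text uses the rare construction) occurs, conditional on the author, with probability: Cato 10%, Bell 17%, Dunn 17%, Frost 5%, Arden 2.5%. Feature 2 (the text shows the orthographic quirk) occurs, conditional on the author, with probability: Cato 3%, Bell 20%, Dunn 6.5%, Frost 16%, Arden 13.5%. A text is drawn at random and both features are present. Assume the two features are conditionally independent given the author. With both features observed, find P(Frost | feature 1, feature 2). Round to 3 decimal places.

0.038

By Bayes' rule, posterior ∝ prior × likelihood:
  Cato: 0.063 × 0.1 × 0.03 = 0.000189
  Bell: 0.485 × 0.17 × 0.2 = 0.01649
  Dunn: 0.109 × 0.17 × 0.065 = 0.00120445
  Frost: 0.092 × 0.05 × 0.16 = 0.000736
  Arden: 0.251 × 0.025 × 0.135 = 0.000847125
Total = 0.019466575.
P(Frost | evidence) = 0.000736 / 0.019466575 ≈ 0.038.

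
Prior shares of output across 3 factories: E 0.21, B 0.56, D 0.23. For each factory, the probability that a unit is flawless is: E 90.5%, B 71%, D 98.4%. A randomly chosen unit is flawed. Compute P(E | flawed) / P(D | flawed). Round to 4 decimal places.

Taking complements, P(flawed | each) = E 0.095, B 0.29, D 0.016.
Prior × likelihood for each hypothesis:
  E: 0.21 × 0.095 = 0.01995
  B: 0.56 × 0.29 = 0.1624
  D: 0.23 × 0.016 = 0.00368
Normalizing constant = 0.18603.
The ratio is 0.01995 / 0.00368 (the normalizer cancels) = 5.4212.

5.4212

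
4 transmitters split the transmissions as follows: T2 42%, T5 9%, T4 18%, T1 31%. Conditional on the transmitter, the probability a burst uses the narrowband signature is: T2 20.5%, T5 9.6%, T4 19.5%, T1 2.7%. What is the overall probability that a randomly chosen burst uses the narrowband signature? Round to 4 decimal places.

By Bayes' rule, posterior ∝ prior × likelihood:
  T2: 0.42 × 0.205 = 0.0861
  T5: 0.09 × 0.096 = 0.00864
  T4: 0.18 × 0.195 = 0.0351
  T1: 0.31 × 0.027 = 0.00837
P(narrowband) = 0.0861 + 0.00864 + 0.0351 + 0.00837 = 0.13821 → 0.1382.

0.1382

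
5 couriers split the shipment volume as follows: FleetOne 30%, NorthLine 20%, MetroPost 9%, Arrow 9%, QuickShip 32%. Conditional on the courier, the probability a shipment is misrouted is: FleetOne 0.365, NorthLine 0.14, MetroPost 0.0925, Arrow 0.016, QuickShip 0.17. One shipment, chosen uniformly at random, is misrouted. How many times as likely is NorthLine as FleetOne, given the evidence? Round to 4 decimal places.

0.2557

Prior × likelihood for each hypothesis:
  FleetOne: 0.3 × 0.365 = 0.1095
  NorthLine: 0.2 × 0.14 = 0.028
  MetroPost: 0.09 × 0.0925 = 0.008325
  Arrow: 0.09 × 0.016 = 0.00144
  QuickShip: 0.32 × 0.17 = 0.0544
Total = 0.201665.
The ratio is 0.028 / 0.1095 (the normalizer cancels) = 0.2557.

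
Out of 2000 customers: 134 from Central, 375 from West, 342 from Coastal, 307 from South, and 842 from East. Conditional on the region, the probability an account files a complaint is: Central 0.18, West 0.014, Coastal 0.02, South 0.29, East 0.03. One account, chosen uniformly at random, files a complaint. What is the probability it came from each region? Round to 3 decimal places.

Central 0.160, West 0.035, Coastal 0.045, South 0.592, East 0.168

Prior × likelihood for each hypothesis:
  Central: 0.067 × 0.18 = 0.01206
  West: 0.1875 × 0.014 = 0.002625
  Coastal: 0.171 × 0.02 = 0.00342
  South: 0.1535 × 0.29 = 0.044515
  East: 0.421 × 0.03 = 0.01263
Sum = 0.07525.
P(Central | complaint) = 0.01206/0.07525 ≈ 0.160
P(West | complaint) = 0.002625/0.07525 ≈ 0.035
P(Coastal | complaint) = 0.00342/0.07525 ≈ 0.045
P(South | complaint) = 0.044515/0.07525 ≈ 0.592
P(East | complaint) = 0.01263/0.07525 ≈ 0.168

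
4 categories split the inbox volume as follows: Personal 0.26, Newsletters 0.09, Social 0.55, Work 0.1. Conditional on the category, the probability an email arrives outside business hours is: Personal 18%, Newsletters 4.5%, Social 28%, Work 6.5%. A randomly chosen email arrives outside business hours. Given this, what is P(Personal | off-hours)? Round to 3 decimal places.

0.221

By Bayes' rule, posterior ∝ prior × likelihood:
  Personal: 0.26 × 0.18 = 0.0468
  Newsletters: 0.09 × 0.045 = 0.00405
  Social: 0.55 × 0.28 = 0.154
  Work: 0.1 × 0.065 = 0.0065
Sum = 0.21135.
P(Personal | evidence) = 0.0468 / 0.21135 ≈ 0.221.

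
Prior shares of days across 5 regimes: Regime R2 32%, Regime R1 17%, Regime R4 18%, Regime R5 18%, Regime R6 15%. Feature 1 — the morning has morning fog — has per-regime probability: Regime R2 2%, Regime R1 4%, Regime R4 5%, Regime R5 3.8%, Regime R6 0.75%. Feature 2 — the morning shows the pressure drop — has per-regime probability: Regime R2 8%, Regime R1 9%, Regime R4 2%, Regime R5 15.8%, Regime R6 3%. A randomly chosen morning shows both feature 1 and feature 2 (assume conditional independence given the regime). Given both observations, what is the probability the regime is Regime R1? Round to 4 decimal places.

Prior × likelihood for each hypothesis:
  Regime R2: 0.32 × 0.02 × 0.08 = 0.000512
  Regime R1: 0.17 × 0.04 × 0.09 = 0.000612
  Regime R4: 0.18 × 0.05 × 0.02 = 0.00018
  Regime R5: 0.18 × 0.038 × 0.158 = 0.00108072
  Regime R6: 0.15 × 0.0075 × 0.03 = 0.00003375
Total = 0.00241847.
P(Regime R1 | evidence) = 0.000612 / 0.00241847 ≈ 0.2531.

0.2531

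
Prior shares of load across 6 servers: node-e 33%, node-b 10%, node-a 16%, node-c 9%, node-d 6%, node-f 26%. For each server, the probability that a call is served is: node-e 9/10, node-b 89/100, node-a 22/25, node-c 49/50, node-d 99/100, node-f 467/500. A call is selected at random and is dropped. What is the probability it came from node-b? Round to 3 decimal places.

0.133

Taking complements, P(dropped | each) = node-e 0.1, node-b 0.11, node-a 0.12, node-c 0.02, node-d 0.01, node-f 0.066.
By Bayes' rule, posterior ∝ prior × likelihood:
  node-e: 0.33 × 0.1 = 0.033
  node-b: 0.1 × 0.11 = 0.011
  node-a: 0.16 × 0.12 = 0.0192
  node-c: 0.09 × 0.02 = 0.0018
  node-d: 0.06 × 0.01 = 0.0006
  node-f: 0.26 × 0.066 = 0.01716
Sum = 0.08276.
P(node-b | evidence) = 0.011 / 0.08276 ≈ 0.133.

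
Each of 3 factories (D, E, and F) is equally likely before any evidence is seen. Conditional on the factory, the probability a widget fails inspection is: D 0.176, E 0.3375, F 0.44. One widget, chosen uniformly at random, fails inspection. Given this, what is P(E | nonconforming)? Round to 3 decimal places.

With a uniform prior (1/3 each), posterior ∝ likelihood:
  D: 0.176
  E: 0.3375
  F: 0.44
Total = 0.9535.
P(E | evidence) = 0.3375 / 0.9535 ≈ 0.354.

0.354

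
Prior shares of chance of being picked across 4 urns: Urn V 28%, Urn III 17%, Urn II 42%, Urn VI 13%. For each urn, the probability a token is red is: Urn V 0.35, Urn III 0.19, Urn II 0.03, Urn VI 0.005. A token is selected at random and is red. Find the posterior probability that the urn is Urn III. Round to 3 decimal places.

Compute prior × likelihood for every hypothesis:
  Urn V: 0.28 × 0.35 = 0.098
  Urn III: 0.17 × 0.19 = 0.0323
  Urn II: 0.42 × 0.03 = 0.0126
  Urn VI: 0.13 × 0.005 = 0.00065
Normalizing constant = 0.14355.
P(Urn III | evidence) = 0.0323 / 0.14355 ≈ 0.225.

0.225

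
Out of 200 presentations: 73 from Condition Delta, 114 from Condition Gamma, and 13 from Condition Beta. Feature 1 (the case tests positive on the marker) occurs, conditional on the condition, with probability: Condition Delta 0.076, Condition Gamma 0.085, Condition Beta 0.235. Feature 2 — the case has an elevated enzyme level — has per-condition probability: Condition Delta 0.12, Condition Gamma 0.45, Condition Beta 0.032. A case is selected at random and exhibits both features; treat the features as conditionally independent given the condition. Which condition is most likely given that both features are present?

Condition Gamma

By Bayes' rule, posterior ∝ prior × likelihood:
  Condition Delta: 0.365 × 0.076 × 0.12 = 0.0033288
  Condition Gamma: 0.57 × 0.085 × 0.45 = 0.0218025
  Condition Beta: 0.065 × 0.235 × 0.032 = 0.0004888
Total = 0.0256201.
Largest term belongs to Condition Gamma, so Condition Gamma is most probable.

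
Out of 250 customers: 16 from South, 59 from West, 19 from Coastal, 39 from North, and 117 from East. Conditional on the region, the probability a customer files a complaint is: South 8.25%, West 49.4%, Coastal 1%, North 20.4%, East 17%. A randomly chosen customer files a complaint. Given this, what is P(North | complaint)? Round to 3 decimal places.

Prior × likelihood for each hypothesis:
  South: 0.064 × 0.0825 = 0.00528
  West: 0.236 × 0.494 = 0.116584
  Coastal: 0.076 × 0.01 = 0.00076
  North: 0.156 × 0.204 = 0.031824
  East: 0.468 × 0.17 = 0.07956
Total = 0.234008.
P(North | evidence) = 0.031824 / 0.234008 ≈ 0.136.

0.136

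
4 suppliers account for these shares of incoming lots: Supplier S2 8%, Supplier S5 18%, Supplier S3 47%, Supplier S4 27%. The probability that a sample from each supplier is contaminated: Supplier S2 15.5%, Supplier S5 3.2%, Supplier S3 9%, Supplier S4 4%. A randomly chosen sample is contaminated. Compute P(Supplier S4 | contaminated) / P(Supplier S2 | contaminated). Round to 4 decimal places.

0.8710

Compute prior × likelihood for every hypothesis:
  Supplier S2: 0.08 × 0.155 = 0.0124
  Supplier S5: 0.18 × 0.032 = 0.00576
  Supplier S3: 0.47 × 0.09 = 0.0423
  Supplier S4: 0.27 × 0.04 = 0.0108
Sum = 0.07126.
The ratio is 0.0108 / 0.0124 (the normalizer cancels) = 0.8710.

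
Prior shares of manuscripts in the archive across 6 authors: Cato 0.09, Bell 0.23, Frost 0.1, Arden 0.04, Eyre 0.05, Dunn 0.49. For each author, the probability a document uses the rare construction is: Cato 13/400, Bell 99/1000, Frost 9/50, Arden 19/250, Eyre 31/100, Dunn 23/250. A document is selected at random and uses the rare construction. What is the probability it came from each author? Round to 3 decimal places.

Cato 0.027, Bell 0.212, Frost 0.168, Arden 0.028, Eyre 0.144, Dunn 0.420

Prior × likelihood for each hypothesis:
  Cato: 0.09 × 0.0325 = 0.002925
  Bell: 0.23 × 0.099 = 0.02277
  Frost: 0.1 × 0.18 = 0.018
  Arden: 0.04 × 0.076 = 0.00304
  Eyre: 0.05 × 0.31 = 0.0155
  Dunn: 0.49 × 0.092 = 0.04508
Normalizing constant = 0.107315.
P(Cato | rare-form) = 0.002925/0.107315 ≈ 0.027
P(Bell | rare-form) = 0.02277/0.107315 ≈ 0.212
P(Frost | rare-form) = 0.018/0.107315 ≈ 0.168
P(Arden | rare-form) = 0.00304/0.107315 ≈ 0.028
P(Eyre | rare-form) = 0.0155/0.107315 ≈ 0.144
P(Dunn | rare-form) = 0.04508/0.107315 ≈ 0.420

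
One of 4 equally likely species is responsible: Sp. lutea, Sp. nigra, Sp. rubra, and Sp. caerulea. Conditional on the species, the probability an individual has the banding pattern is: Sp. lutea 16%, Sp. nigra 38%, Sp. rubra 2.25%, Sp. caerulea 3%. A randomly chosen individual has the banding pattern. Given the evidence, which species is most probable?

Since the prior is uniform, the posterior is proportional to the likelihood:
  Sp. lutea: 0.16
  Sp. nigra: 0.38
  Sp. rubra: 0.0225
  Sp. caerulea: 0.03
Normalizing constant = 0.5925.
Largest term belongs to Sp. nigra, so Sp. nigra is most probable.

Sp. nigra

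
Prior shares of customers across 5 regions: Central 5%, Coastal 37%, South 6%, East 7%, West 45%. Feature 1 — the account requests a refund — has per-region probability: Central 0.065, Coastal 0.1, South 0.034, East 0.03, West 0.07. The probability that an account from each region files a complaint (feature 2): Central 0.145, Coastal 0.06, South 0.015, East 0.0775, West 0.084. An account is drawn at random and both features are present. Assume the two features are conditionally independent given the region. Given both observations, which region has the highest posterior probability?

West

Compute prior × likelihood for every hypothesis:
  Central: 0.05 × 0.065 × 0.145 = 0.00047125
  Coastal: 0.37 × 0.1 × 0.06 = 0.00222
  South: 0.06 × 0.034 × 0.015 = 0.0000306
  East: 0.07 × 0.03 × 0.0775 = 0.00016275
  West: 0.45 × 0.07 × 0.084 = 0.002646
Sum = 0.0055306.
Largest term belongs to West, so West is most probable.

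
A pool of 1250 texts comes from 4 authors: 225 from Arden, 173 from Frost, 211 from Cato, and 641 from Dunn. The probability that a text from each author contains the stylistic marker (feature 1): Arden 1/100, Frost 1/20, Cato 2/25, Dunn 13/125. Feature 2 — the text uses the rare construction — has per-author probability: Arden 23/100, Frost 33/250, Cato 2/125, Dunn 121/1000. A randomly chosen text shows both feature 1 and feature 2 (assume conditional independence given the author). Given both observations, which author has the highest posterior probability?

Dunn

Compute prior × likelihood for every hypothesis:
  Arden: 0.18 × 0.01 × 0.23 = 0.000414
  Frost: 0.1384 × 0.05 × 0.132 = 0.00091344
  Cato: 0.1688 × 0.08 × 0.016 = 0.000216064
  Dunn: 0.5128 × 0.104 × 0.121 = 0.0064530752
Sum = 0.0079965792.
Largest term belongs to Dunn, so Dunn is most probable.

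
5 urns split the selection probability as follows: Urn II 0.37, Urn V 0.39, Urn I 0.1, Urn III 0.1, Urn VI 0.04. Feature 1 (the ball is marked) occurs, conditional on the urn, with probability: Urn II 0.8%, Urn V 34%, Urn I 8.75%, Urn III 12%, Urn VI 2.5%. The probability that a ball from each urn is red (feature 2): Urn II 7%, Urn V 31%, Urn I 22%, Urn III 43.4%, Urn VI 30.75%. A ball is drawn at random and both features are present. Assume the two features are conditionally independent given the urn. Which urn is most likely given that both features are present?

Urn V

Unnormalized posteriors (prior × likelihood):
  Urn II: 0.37 × 0.008 × 0.07 = 0.0002072
  Urn V: 0.39 × 0.34 × 0.31 = 0.041106
  Urn I: 0.1 × 0.0875 × 0.22 = 0.001925
  Urn III: 0.1 × 0.12 × 0.434 = 0.005208
  Urn VI: 0.04 × 0.025 × 0.3075 = 0.0003075
Normalizing constant = 0.0487537.
Largest term belongs to Urn V, so Urn V is most probable.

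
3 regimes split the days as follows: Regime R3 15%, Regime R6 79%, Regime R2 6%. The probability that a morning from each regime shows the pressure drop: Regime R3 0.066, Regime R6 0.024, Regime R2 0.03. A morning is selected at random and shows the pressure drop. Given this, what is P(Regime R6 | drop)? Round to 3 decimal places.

0.618

Compute prior × likelihood for every hypothesis:
  Regime R3: 0.15 × 0.066 = 0.0099
  Regime R6: 0.79 × 0.024 = 0.01896
  Regime R2: 0.06 × 0.03 = 0.0018
Normalizing constant = 0.03066.
P(Regime R6 | evidence) = 0.01896 / 0.03066 ≈ 0.618.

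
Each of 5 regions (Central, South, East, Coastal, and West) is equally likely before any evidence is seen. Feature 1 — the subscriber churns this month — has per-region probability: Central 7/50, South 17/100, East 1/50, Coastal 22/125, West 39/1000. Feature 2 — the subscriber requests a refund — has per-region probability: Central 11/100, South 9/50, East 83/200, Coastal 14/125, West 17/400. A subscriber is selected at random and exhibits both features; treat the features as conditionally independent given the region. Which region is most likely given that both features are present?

Since the prior is uniform, the posterior is proportional to the likelihood:
  Central: 0.14 × 0.11 = 0.0154
  South: 0.17 × 0.18 = 0.0306
  East: 0.02 × 0.415 = 0.0083
  Coastal: 0.176 × 0.112 = 0.019712
  West: 0.039 × 0.0425 = 0.0016575
Total = 0.0756695.
Largest term belongs to South, so South is most probable.

South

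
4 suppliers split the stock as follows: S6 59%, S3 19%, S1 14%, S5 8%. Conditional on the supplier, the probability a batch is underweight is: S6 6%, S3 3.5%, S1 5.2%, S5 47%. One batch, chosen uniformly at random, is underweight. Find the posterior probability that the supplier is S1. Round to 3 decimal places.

0.084

Prior × likelihood for each hypothesis:
  S6: 0.59 × 0.06 = 0.0354
  S3: 0.19 × 0.035 = 0.00665
  S1: 0.14 × 0.052 = 0.00728
  S5: 0.08 × 0.47 = 0.0376
Total = 0.08693.
P(S1 | evidence) = 0.00728 / 0.08693 ≈ 0.084.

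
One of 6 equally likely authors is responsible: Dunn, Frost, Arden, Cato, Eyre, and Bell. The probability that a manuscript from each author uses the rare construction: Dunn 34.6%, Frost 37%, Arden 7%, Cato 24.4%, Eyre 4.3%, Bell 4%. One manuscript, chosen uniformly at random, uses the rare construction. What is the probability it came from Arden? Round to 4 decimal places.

With a uniform prior (1/6 each), posterior ∝ likelihood:
  Dunn: 0.346
  Frost: 0.37
  Arden: 0.07
  Cato: 0.244
  Eyre: 0.043
  Bell: 0.04
Normalizing constant = 1.113.
P(Arden | evidence) = 0.07 / 1.113 ≈ 0.0629.

0.0629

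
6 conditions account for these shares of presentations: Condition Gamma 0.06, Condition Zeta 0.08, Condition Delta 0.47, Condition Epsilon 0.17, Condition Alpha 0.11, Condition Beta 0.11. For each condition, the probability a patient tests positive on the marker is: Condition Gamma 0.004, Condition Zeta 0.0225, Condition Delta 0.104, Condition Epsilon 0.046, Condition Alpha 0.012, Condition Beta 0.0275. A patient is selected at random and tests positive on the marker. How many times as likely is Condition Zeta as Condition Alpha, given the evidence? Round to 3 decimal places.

1.364

By Bayes' rule, posterior ∝ prior × likelihood:
  Condition Gamma: 0.06 × 0.004 = 0.00024
  Condition Zeta: 0.08 × 0.0225 = 0.0018
  Condition Delta: 0.47 × 0.104 = 0.04888
  Condition Epsilon: 0.17 × 0.046 = 0.00782
  Condition Alpha: 0.11 × 0.012 = 0.00132
  Condition Beta: 0.11 × 0.0275 = 0.003025
Total = 0.063085.
The ratio is 0.0018 / 0.00132 (the normalizer cancels) = 1.364.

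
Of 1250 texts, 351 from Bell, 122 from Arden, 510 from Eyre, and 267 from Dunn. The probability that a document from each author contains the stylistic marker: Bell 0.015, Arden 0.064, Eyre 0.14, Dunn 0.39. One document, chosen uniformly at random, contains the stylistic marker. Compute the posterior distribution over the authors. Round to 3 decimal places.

By Bayes' rule, posterior ∝ prior × likelihood:
  Bell: 0.2808 × 0.015 = 0.004212
  Arden: 0.0976 × 0.064 = 0.0062464
  Eyre: 0.408 × 0.14 = 0.05712
  Dunn: 0.2136 × 0.39 = 0.083304
Total = 0.1508824.
P(Bell | marker) = 0.004212/0.1508824 ≈ 0.028
P(Arden | marker) = 0.0062464/0.1508824 ≈ 0.041
P(Eyre | marker) = 0.05712/0.1508824 ≈ 0.379
P(Dunn | marker) = 0.083304/0.1508824 ≈ 0.552

Bell 0.028, Arden 0.041, Eyre 0.379, Dunn 0.552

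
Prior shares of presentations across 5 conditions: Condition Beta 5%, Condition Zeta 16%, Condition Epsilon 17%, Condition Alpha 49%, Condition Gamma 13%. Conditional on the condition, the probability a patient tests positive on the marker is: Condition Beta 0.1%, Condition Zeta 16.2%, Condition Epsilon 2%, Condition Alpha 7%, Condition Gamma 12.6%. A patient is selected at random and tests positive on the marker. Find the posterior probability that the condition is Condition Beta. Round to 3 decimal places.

0.001

Prior × likelihood for each hypothesis:
  Condition Beta: 0.05 × 0.001 = 0.00005
  Condition Zeta: 0.16 × 0.162 = 0.02592
  Condition Epsilon: 0.17 × 0.02 = 0.0034
  Condition Alpha: 0.49 × 0.07 = 0.0343
  Condition Gamma: 0.13 × 0.126 = 0.01638
Total = 0.08005.
P(Condition Beta | evidence) = 0.00005 / 0.08005 ≈ 0.001.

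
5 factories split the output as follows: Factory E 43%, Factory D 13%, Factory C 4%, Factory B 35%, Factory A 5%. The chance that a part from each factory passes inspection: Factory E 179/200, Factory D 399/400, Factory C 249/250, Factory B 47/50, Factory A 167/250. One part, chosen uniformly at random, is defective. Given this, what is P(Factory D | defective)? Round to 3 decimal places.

Taking complements, P(defective | each) = Factory E 0.105, Factory D 0.0025, Factory C 0.004, Factory B 0.06, Factory A 0.332.
By Bayes' rule, posterior ∝ prior × likelihood:
  Factory E: 0.43 × 0.105 = 0.04515
  Factory D: 0.13 × 0.0025 = 0.000325
  Factory C: 0.04 × 0.004 = 0.00016
  Factory B: 0.35 × 0.06 = 0.021
  Factory A: 0.05 × 0.332 = 0.0166
Normalizing constant = 0.083235.
P(Factory D | evidence) = 0.000325 / 0.083235 ≈ 0.004.

0.004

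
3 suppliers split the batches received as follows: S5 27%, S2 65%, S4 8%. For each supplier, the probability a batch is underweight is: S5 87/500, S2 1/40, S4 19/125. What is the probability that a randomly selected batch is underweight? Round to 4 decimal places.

By Bayes' rule, posterior ∝ prior × likelihood:
  S5: 0.27 × 0.174 = 0.04698
  S2: 0.65 × 0.025 = 0.01625
  S4: 0.08 × 0.152 = 0.01216
P(underweight) = 0.04698 + 0.01625 + 0.01216 = 0.07539 → 0.0754.

0.0754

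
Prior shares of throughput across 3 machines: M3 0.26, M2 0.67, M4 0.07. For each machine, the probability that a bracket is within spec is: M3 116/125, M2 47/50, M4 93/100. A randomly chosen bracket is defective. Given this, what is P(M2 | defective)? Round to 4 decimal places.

0.6299

Taking complements, P(defective | each) = M3 0.072, M2 0.06, M4 0.07.
Unnormalized posteriors (prior × likelihood):
  M3: 0.26 × 0.072 = 0.01872
  M2: 0.67 × 0.06 = 0.0402
  M4: 0.07 × 0.07 = 0.0049
Total = 0.06382.
P(M2 | evidence) = 0.0402 / 0.06382 ≈ 0.6299.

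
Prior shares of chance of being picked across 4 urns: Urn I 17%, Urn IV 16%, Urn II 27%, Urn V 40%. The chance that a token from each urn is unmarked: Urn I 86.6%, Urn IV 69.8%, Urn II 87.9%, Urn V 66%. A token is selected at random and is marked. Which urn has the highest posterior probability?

Taking complements, P(marked | each) = Urn I 0.134, Urn IV 0.302, Urn II 0.121, Urn V 0.34.
Prior × likelihood for each hypothesis:
  Urn I: 0.17 × 0.134 = 0.02278
  Urn IV: 0.16 × 0.302 = 0.04832
  Urn II: 0.27 × 0.121 = 0.03267
  Urn V: 0.4 × 0.34 = 0.136
Normalizing constant = 0.23977.
Largest term belongs to Urn V, so Urn V is most probable.

Urn V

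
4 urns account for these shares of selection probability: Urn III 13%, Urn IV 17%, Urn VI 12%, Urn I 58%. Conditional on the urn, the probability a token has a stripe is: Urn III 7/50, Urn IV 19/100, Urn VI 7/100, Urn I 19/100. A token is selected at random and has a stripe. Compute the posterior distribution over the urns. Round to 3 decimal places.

Urn III 0.108, Urn IV 0.191, Urn VI 0.050, Urn I 0.652

Unnormalized posteriors (prior × likelihood):
  Urn III: 0.13 × 0.14 = 0.0182
  Urn IV: 0.17 × 0.19 = 0.0323
  Urn VI: 0.12 × 0.07 = 0.0084
  Urn I: 0.58 × 0.19 = 0.1102
Normalizing constant = 0.1691.
P(Urn III | striped) = 0.0182/0.1691 ≈ 0.108
P(Urn IV | striped) = 0.0323/0.1691 ≈ 0.191
P(Urn VI | striped) = 0.0084/0.1691 ≈ 0.050
P(Urn I | striped) = 0.1102/0.1691 ≈ 0.652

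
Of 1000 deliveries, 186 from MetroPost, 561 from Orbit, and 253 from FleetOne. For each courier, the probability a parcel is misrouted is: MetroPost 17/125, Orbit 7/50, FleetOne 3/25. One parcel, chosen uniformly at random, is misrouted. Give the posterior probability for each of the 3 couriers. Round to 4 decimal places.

MetroPost 0.1885, Orbit 0.5853, FleetOne 0.2262

Compute prior × likelihood for every hypothesis:
  MetroPost: 0.186 × 0.136 = 0.025296
  Orbit: 0.561 × 0.14 = 0.07854
  FleetOne: 0.253 × 0.12 = 0.03036
Sum = 0.134196.
P(MetroPost | misrouted) = 0.025296/0.134196 ≈ 0.1885
P(Orbit | misrouted) = 0.07854/0.134196 ≈ 0.5853
P(FleetOne | misrouted) = 0.03036/0.134196 ≈ 0.2262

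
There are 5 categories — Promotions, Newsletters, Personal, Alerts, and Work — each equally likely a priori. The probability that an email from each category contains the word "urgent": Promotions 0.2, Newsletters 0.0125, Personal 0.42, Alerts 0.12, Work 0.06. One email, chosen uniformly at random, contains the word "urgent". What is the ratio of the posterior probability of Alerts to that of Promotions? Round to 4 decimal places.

0.6000

With a uniform prior (1/5 each), posterior ∝ likelihood:
  Promotions: 0.2
  Newsletters: 0.0125
  Personal: 0.42
  Alerts: 0.12
  Work: 0.06
Normalizing constant = 0.8125.
The ratio is 0.12 / 0.2 (the normalizer cancels) = 0.6000.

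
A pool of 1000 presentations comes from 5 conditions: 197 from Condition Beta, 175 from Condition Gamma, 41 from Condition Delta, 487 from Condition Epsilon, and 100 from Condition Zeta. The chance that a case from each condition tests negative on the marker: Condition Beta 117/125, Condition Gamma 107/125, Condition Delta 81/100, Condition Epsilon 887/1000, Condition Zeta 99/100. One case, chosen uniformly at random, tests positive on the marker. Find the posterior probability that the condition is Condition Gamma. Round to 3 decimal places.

0.248

Taking complements, P(marker-positive | each) = Condition Beta 0.064, Condition Gamma 0.144, Condition Delta 0.19, Condition Epsilon 0.113, Condition Zeta 0.01.
Prior × likelihood for each hypothesis:
  Condition Beta: 0.197 × 0.064 = 0.012608
  Condition Gamma: 0.175 × 0.144 = 0.0252
  Condition Delta: 0.041 × 0.19 = 0.00779
  Condition Epsilon: 0.487 × 0.113 = 0.055031
  Condition Zeta: 0.1 × 0.01 = 0.001
Normalizing constant = 0.101629.
P(Condition Gamma | evidence) = 0.0252 / 0.101629 ≈ 0.248.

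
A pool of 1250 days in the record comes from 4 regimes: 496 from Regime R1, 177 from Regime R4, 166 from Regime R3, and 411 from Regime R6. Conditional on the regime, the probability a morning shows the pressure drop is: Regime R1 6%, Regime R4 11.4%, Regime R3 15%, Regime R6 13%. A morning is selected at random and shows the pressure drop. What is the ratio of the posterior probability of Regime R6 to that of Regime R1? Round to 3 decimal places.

1.795

Prior × likelihood for each hypothesis:
  Regime R1: 0.3968 × 0.06 = 0.023808
  Regime R4: 0.1416 × 0.114 = 0.0161424
  Regime R3: 0.1328 × 0.15 = 0.01992
  Regime R6: 0.3288 × 0.13 = 0.042744
Normalizing constant = 0.1026144.
The ratio is 0.042744 / 0.023808 (the normalizer cancels) = 1.795.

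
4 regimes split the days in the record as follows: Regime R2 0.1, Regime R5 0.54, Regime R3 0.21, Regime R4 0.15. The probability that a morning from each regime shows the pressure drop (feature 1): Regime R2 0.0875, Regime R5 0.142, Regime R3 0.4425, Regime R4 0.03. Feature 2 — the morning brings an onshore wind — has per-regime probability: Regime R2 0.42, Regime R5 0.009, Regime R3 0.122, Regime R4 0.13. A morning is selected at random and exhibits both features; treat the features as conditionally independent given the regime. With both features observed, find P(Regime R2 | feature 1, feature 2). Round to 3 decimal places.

By Bayes' rule, posterior ∝ prior × likelihood:
  Regime R2: 0.1 × 0.0875 × 0.42 = 0.003675
  Regime R5: 0.54 × 0.142 × 0.009 = 0.00069012
  Regime R3: 0.21 × 0.4425 × 0.122 = 0.01133685
  Regime R4: 0.15 × 0.03 × 0.13 = 0.000585
Sum = 0.01628697.
P(Regime R2 | evidence) = 0.003675 / 0.01628697 ≈ 0.226.

0.226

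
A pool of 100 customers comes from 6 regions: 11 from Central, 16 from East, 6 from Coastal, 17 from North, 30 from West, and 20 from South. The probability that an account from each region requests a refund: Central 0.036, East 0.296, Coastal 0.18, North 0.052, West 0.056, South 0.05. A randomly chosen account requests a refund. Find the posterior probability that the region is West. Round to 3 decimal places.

0.172

Compute prior × likelihood for every hypothesis:
  Central: 0.11 × 0.036 = 0.00396
  East: 0.16 × 0.296 = 0.04736
  Coastal: 0.06 × 0.18 = 0.0108
  North: 0.17 × 0.052 = 0.00884
  West: 0.3 × 0.056 = 0.0168
  South: 0.2 × 0.05 = 0.01
Total = 0.09776.
P(West | evidence) = 0.0168 / 0.09776 ≈ 0.172.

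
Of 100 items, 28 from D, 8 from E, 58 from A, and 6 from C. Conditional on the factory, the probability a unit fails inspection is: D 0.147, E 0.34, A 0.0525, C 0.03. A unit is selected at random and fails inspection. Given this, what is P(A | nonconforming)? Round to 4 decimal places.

0.3027

By Bayes' rule, posterior ∝ prior × likelihood:
  D: 0.28 × 0.147 = 0.04116
  E: 0.08 × 0.34 = 0.0272
  A: 0.58 × 0.0525 = 0.03045
  C: 0.06 × 0.03 = 0.0018
Normalizing constant = 0.10061.
P(A | evidence) = 0.03045 / 0.10061 ≈ 0.3027.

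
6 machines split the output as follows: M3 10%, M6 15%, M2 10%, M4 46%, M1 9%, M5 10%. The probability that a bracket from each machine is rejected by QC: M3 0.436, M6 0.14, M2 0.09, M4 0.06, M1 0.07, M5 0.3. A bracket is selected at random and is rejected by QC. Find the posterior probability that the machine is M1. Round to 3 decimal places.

By Bayes' rule, posterior ∝ prior × likelihood:
  M3: 0.1 × 0.436 = 0.0436
  M6: 0.15 × 0.14 = 0.021
  M2: 0.1 × 0.09 = 0.009
  M4: 0.46 × 0.06 = 0.0276
  M1: 0.09 × 0.07 = 0.0063
  M5: 0.1 × 0.3 = 0.03
Normalizing constant = 0.1375.
P(M1 | evidence) = 0.0063 / 0.1375 ≈ 0.046.

0.046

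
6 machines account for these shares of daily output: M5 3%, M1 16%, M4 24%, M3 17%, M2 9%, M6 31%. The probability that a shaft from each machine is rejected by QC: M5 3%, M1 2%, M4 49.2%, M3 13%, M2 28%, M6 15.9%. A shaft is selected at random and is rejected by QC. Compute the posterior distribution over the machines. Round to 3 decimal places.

Compute prior × likelihood for every hypothesis:
  M5: 0.03 × 0.03 = 0.0009
  M1: 0.16 × 0.02 = 0.0032
  M4: 0.24 × 0.492 = 0.11808
  M3: 0.17 × 0.13 = 0.0221
  M2: 0.09 × 0.28 = 0.0252
  M6: 0.31 × 0.159 = 0.04929
Sum = 0.21877.
P(M5 | rejected) = 0.0009/0.21877 ≈ 0.004
P(M1 | rejected) = 0.0032/0.21877 ≈ 0.015
P(M4 | rejected) = 0.11808/0.21877 ≈ 0.540
P(M3 | rejected) = 0.0221/0.21877 ≈ 0.101
P(M2 | rejected) = 0.0252/0.21877 ≈ 0.115
P(M6 | rejected) = 0.04929/0.21877 ≈ 0.225

M5 0.004, M1 0.015, M4 0.540, M3 0.101, M2 0.115, M6 0.225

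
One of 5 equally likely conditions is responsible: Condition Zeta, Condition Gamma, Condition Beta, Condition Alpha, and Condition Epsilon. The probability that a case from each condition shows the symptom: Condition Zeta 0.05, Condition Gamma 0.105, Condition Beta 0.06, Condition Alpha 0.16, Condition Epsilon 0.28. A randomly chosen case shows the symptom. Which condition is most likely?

Condition Epsilon

With a uniform prior (1/5 each), posterior ∝ likelihood:
  Condition Zeta: 0.05
  Condition Gamma: 0.105
  Condition Beta: 0.06
  Condition Alpha: 0.16
  Condition Epsilon: 0.28
Sum = 0.655.
Largest term belongs to Condition Epsilon, so Condition Epsilon is most probable.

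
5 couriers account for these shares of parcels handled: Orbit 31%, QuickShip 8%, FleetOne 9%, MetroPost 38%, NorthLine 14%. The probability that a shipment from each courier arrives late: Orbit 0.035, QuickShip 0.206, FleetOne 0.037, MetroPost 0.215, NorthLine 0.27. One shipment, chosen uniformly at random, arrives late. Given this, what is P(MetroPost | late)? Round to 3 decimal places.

0.544

Compute prior × likelihood for every hypothesis:
  Orbit: 0.31 × 0.035 = 0.01085
  QuickShip: 0.08 × 0.206 = 0.01648
  FleetOne: 0.09 × 0.037 = 0.00333
  MetroPost: 0.38 × 0.215 = 0.0817
  NorthLine: 0.14 × 0.27 = 0.0378
Total = 0.15016.
P(MetroPost | evidence) = 0.0817 / 0.15016 ≈ 0.544.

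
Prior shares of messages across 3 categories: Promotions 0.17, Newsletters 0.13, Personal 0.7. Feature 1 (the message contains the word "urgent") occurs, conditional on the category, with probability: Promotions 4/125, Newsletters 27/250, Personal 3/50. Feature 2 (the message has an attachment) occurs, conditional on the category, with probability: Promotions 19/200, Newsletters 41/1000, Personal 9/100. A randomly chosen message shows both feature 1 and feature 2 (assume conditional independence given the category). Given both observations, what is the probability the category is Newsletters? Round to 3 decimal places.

Unnormalized posteriors (prior × likelihood):
  Promotions: 0.17 × 0.032 × 0.095 = 0.0005168
  Newsletters: 0.13 × 0.108 × 0.041 = 0.00057564
  Personal: 0.7 × 0.06 × 0.09 = 0.00378
Sum = 0.00487244.
P(Newsletters | evidence) = 0.00057564 / 0.00487244 ≈ 0.118.

0.118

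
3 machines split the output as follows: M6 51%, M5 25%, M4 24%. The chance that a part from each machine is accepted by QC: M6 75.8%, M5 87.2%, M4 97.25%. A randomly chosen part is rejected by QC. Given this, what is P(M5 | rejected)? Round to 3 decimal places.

0.198

Taking complements, P(rejected | each) = M6 0.242, M5 0.128, M4 0.0275.
Compute prior × likelihood for every hypothesis:
  M6: 0.51 × 0.242 = 0.12342
  M5: 0.25 × 0.128 = 0.032
  M4: 0.24 × 0.0275 = 0.0066
Normalizing constant = 0.16202.
P(M5 | evidence) = 0.032 / 0.16202 ≈ 0.198.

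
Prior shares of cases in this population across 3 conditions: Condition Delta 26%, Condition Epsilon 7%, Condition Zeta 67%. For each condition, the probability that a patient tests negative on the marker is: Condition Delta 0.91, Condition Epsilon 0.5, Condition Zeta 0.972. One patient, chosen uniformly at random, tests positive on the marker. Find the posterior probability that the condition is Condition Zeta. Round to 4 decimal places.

0.2431

Taking complements, P(marker-positive | each) = Condition Delta 0.09, Condition Epsilon 0.5, Condition Zeta 0.028.
By Bayes' rule, posterior ∝ prior × likelihood:
  Condition Delta: 0.26 × 0.09 = 0.0234
  Condition Epsilon: 0.07 × 0.5 = 0.035
  Condition Zeta: 0.67 × 0.028 = 0.01876
Sum = 0.07716.
P(Condition Zeta | evidence) = 0.01876 / 0.07716 ≈ 0.2431.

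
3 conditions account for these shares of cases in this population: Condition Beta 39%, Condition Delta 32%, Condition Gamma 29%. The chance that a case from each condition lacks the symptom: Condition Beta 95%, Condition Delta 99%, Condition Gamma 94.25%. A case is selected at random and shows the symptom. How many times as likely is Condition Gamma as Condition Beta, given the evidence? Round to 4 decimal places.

0.8551

Taking complements, P(symptomatic | each) = Condition Beta 0.05, Condition Delta 0.01, Condition Gamma 0.0575.
By Bayes' rule, posterior ∝ prior × likelihood:
  Condition Beta: 0.39 × 0.05 = 0.0195
  Condition Delta: 0.32 × 0.01 = 0.0032
  Condition Gamma: 0.29 × 0.0575 = 0.016675
Sum = 0.039375.
The ratio is 0.016675 / 0.0195 (the normalizer cancels) = 0.8551.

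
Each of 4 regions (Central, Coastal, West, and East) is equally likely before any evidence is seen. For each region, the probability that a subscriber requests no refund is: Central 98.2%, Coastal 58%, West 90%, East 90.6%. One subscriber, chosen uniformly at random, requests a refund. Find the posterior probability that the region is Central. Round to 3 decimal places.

Taking complements, P(refund | each) = Central 0.018, Coastal 0.42, West 0.1, East 0.094.
With a uniform prior (1/4 each), posterior ∝ likelihood:
  Central: 0.018
  Coastal: 0.42
  West: 0.1
  East: 0.094
Normalizing constant = 0.632.
P(Central | evidence) = 0.018 / 0.632 ≈ 0.028.

0.028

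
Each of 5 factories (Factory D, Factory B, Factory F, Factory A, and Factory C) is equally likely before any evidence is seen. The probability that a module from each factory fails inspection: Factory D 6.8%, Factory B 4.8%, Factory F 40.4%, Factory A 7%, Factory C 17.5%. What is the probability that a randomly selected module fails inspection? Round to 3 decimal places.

0.153

Since the prior is uniform, the posterior is proportional to the likelihood:
  Factory D: 0.068
  Factory B: 0.048
  Factory F: 0.404
  Factory A: 0.07
  Factory C: 0.175
P(nonconforming) = (1/5) × (0.068 + 0.048 + 0.404 + 0.07 + 0.175) = 0.765/5 ≈ 0.153.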